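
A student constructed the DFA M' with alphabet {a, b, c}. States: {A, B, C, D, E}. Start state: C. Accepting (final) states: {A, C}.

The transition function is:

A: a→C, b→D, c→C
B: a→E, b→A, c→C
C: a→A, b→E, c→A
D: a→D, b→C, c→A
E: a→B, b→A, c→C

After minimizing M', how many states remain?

2

Start with accepting vs non-accepting: {A,C} | {B,D,E}.
The partition is now stable with 2 blocks: {A,C} | {B,D,E}.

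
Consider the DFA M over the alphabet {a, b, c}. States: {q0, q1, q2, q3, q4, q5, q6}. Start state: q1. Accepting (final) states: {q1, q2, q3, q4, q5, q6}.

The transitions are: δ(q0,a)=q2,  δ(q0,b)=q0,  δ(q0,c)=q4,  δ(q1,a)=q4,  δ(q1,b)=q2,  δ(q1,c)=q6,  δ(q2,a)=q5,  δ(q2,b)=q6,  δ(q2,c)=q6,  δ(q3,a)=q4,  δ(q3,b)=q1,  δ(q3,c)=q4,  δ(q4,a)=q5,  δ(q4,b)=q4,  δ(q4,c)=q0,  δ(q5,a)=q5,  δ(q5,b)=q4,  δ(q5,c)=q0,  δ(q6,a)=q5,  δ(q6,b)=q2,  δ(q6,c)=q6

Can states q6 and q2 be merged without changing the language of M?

States {q3} cannot be reached from the start state, so discard them.
Start with accepting vs non-accepting: {q1,q2,q4,q5,q6} | {q0}.
Split {q1,q2,q4,q5,q6} by δ(·,c) → {q1,q2,q6} and {q4,q5}.
No further refinement is possible. Final partition (3 blocks): {q1,q2,q6} | {q0} | {q4,q5}.
q6 and q2 lie in the same block of the stable partition, so they are equivalent — no string distinguishes them.

Yes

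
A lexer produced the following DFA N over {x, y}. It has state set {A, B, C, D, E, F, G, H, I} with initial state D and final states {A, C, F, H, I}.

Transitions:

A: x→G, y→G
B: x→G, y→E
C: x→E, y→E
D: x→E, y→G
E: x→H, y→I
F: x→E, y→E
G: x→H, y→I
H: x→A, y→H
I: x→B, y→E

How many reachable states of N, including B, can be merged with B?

Reachable states from the start: {A,B,D,E,G,H,I}. Unreachable: {C,F} — drop them.
Start with accepting vs non-accepting: {A,H,I} | {B,D,E,G}.
Split {A,H,I} by δ(·,x) → {A,I} and {H}.
On input x, block {B,D,E,G} splits into {B,D} and {E,G}.
Refine {A,I} on symbol x: members go to different blocks, giving {A} and {I}.
Stable partition: {A} | {B,D} | {H} | {E,G} | {I} — 5 equivalence classes.
State B belongs to the block {B,D}, which has 2 states.

2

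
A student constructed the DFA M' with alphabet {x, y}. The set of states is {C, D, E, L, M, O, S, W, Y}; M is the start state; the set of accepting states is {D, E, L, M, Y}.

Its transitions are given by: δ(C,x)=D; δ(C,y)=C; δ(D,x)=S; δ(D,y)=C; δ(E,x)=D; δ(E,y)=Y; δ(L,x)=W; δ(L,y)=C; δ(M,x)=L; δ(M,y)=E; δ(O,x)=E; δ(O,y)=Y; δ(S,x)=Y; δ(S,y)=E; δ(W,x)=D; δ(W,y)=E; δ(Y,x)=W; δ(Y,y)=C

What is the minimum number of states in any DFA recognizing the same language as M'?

Reachable states from the start: {C,D,E,L,M,S,W,Y}. Unreachable: {O} — drop them.
P0 = {D,E,L,M,Y} | {C,S,W}.
On input x, block {D,E,L,M,Y} splits into {D,L,Y} and {E,M}.
Split {C,S,W} by δ(·,y) → {S,W} and {C}.
Refine {E,M} on symbol y: members go to different blocks, giving {M} and {E}.
Stable partition: {D,L,Y} | {S,W} | {M} | {C} | {E} — 5 equivalence classes.

5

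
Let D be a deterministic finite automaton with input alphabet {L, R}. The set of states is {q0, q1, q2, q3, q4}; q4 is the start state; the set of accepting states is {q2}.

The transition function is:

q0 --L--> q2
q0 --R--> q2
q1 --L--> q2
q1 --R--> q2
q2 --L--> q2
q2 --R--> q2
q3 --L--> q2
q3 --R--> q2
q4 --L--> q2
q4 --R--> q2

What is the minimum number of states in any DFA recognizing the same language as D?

2

Reachable states from the start: {q2,q4}. Unreachable: {q0,q1,q3} — drop them.
P0 = {q2} | {q4}.
No further refinement is possible. Final partition (2 blocks): {q2} | {q4}.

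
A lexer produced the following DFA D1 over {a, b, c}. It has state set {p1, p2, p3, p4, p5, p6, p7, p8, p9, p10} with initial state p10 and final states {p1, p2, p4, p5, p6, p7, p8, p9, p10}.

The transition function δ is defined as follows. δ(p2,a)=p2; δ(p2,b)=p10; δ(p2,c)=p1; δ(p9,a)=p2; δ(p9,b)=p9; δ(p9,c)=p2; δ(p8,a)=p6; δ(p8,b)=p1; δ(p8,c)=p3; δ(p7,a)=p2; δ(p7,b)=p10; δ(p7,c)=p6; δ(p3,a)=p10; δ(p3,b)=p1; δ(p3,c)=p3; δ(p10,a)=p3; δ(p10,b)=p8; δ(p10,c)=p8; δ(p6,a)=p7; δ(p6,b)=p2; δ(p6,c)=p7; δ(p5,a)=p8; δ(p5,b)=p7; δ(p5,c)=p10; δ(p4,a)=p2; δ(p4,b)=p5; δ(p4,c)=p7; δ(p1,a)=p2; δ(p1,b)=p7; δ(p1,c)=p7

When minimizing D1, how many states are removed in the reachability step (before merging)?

3

No path from p10 leads to p4, p5, p9; the other 7 states are all reachable.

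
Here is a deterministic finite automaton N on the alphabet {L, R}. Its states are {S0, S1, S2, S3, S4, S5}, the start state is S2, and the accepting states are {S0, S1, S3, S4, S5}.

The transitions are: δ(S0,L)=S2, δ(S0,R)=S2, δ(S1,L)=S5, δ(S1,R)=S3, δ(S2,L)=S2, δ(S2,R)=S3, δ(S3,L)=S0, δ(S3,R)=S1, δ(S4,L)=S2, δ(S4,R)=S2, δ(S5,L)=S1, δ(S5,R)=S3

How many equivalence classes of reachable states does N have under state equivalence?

First remove the unreachable states {S4}; 5 states remain.
Initial partition by acceptance: {S0,S1,S3,S5} | {S2}.
Split {S0,S1,S3,S5} by δ(·,L) → {S1,S3,S5} and {S0}.
Split {S1,S3,S5} by δ(·,L) → {S1,S5} and {S3}.
Stable partition: {S1,S5} | {S2} | {S0} | {S3} — 4 equivalence classes.

4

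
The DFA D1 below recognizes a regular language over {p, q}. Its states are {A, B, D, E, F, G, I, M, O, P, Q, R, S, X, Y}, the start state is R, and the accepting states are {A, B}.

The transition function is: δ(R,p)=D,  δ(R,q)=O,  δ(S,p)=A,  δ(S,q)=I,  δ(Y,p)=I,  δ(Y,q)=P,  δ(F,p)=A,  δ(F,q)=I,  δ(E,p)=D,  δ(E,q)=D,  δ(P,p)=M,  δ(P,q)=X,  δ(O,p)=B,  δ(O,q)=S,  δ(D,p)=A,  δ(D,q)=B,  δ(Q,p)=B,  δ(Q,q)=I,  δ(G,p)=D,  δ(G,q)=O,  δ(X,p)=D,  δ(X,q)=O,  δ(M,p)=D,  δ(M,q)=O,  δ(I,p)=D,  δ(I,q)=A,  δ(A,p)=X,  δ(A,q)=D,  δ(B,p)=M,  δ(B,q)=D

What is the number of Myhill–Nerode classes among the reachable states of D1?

6

States {E,F,G,P,Q,Y} cannot be reached from the start state, so discard them.
Start with accepting vs non-accepting: {A,B} | {D,I,M,O,R,S,X}.
On input p, block {D,I,M,O,R,S,X} splits into {I,M,R,X} and {D,O,S}.
Refine {I,M,R,X} on symbol q: members go to different blocks, giving {M,R,X} and {I}.
On input q, block {D,O,S} splits into {S} and {D} and {O}.
No further refinement is possible. Final partition (6 blocks): {A,B} | {M,R,X} | {S} | {I} | {D} | {O}.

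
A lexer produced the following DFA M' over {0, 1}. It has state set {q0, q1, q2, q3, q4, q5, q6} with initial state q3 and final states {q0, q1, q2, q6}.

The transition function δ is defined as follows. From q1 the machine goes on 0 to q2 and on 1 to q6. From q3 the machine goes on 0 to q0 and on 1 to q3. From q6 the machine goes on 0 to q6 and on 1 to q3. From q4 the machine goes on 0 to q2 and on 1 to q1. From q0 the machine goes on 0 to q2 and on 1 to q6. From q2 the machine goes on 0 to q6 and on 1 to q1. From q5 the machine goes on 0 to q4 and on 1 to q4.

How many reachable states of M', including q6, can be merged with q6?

States {q4,q5} cannot be reached from the start state, so discard them.
Start with accepting vs non-accepting: {q0,q1,q2,q6} | {q3}.
On input 1, block {q0,q1,q2,q6} splits into {q0,q1,q2} and {q6}.
Split {q0,q1,q2} by δ(·,0) → {q0,q1} and {q2}.
The partition is now stable with 4 blocks: {q0,q1} | {q3} | {q6} | {q2}.
State q6 belongs to the block {q6}, which has 1 states.

1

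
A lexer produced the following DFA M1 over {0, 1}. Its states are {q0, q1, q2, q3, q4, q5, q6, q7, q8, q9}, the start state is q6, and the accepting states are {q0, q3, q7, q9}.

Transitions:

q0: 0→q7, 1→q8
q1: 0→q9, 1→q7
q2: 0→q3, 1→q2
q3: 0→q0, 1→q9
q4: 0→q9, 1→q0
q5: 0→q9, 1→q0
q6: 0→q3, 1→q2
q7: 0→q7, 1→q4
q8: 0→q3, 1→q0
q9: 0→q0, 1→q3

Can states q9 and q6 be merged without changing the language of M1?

First remove the unreachable states {q1,q5}; 8 states remain.
Start with accepting vs non-accepting: {q0,q3,q7,q9} | {q2,q4,q6,q8}.
Refine {q0,q3,q7,q9} on symbol 1: members go to different blocks, giving {q0,q7} and {q3,q9}.
Split {q2,q4,q6,q8} by δ(·,1) → {q2,q6} and {q4,q8}.
No further refinement is possible. Final partition (4 blocks): {q0,q7} | {q2,q6} | {q3,q9} | {q4,q8}.
q9 and q6 end up in different blocks, so they are distinguishable. For instance, the string 'ε' is accepted from only q9.

No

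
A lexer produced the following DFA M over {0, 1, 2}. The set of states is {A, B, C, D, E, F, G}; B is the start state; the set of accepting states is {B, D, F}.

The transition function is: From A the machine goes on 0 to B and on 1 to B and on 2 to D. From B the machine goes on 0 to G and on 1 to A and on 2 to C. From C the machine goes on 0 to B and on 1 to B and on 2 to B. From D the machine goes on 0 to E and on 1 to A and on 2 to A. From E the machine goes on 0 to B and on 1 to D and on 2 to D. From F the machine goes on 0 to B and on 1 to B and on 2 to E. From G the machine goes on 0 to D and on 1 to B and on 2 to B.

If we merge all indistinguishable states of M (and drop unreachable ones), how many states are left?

States {F} cannot be reached from the start state, so discard them.
P0 = {B,D} | {A,C,E,G}.
The partition is now stable with 2 blocks: {B,D} | {A,C,E,G}.

2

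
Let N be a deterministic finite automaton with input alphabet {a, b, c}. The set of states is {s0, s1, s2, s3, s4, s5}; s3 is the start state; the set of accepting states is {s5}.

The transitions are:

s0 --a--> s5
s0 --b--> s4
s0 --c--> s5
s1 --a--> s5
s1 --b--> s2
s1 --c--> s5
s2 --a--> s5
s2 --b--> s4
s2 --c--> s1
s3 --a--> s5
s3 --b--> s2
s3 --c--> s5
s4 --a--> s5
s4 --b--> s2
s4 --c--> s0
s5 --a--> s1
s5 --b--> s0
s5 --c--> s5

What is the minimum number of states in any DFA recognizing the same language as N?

Every state is reachable, so we keep all 6.
Start with accepting vs non-accepting: {s5} | {s0,s1,s2,s3,s4}.
Split {s0,s1,s2,s3,s4} by δ(·,c) → {s0,s1,s3} and {s2,s4}.
The partition is now stable with 3 blocks: {s5} | {s0,s1,s3} | {s2,s4}.

3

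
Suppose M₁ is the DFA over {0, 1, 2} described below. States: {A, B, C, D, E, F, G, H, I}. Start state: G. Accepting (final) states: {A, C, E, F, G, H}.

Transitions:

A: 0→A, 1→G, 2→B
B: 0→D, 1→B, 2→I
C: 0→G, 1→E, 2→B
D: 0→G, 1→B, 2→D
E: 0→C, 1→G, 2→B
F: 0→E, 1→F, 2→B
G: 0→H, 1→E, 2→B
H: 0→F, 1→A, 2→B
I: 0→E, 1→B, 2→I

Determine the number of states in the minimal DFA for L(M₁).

3

Every state is reachable, so we keep all 9.
Initial partition by acceptance: {A,C,E,F,G,H} | {B,D,I}.
Split {B,D,I} by δ(·,0) → {D,I} and {B}.
No further refinement is possible. Final partition (3 blocks): {A,C,E,F,G,H} | {D,I} | {B}.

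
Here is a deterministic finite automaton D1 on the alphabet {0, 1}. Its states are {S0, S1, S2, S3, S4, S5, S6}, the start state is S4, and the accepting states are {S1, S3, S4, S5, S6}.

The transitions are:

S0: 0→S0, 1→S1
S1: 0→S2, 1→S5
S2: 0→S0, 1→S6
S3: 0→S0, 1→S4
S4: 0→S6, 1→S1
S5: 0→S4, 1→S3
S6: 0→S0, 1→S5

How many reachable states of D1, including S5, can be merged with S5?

All states are reachable from the start state.
Start with accepting vs non-accepting: {S1,S3,S4,S5,S6} | {S0,S2}.
Split {S1,S3,S4,S5,S6} by δ(·,0) → {S1,S3,S6} and {S4,S5}.
Refine {S4,S5} on symbol 0: members go to different blocks, giving {S4} and {S5}.
On input 1, block {S1,S3,S6} splits into {S1,S6} and {S3}.
The partition is now stable with 5 blocks: {S1,S6} | {S0,S2} | {S4} | {S5} | {S3}.
The equivalence class containing S5 is {S5}, of size 1.

1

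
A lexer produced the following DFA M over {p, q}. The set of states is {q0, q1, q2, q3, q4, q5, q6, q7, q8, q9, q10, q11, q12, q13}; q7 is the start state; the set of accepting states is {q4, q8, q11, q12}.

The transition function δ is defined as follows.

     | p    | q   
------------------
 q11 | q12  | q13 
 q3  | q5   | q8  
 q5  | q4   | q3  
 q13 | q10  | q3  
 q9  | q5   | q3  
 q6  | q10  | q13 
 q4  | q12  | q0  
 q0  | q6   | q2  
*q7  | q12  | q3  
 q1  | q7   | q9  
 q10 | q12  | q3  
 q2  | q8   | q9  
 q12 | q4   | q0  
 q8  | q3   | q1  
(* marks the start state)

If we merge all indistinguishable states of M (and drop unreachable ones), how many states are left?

8

States {q11} cannot be reached from the start state, so discard them.
P0 = {q4,q8,q12} | {q0,q1,q2,q3,q5,q6,q7,q9,q10,q13}.
On input p, block {q4,q8,q12} splits into {q4,q12} and {q8}.
Split {q0,q1,q2,q3,q5,q6,q7,q9,q10,q13} by δ(·,p) → {q0,q1,q3,q6,q9,q13} and {q5,q7,q10} and {q2}.
On input p, block {q0,q1,q3,q6,q9,q13} splits into {q1,q3,q6,q9,q13} and {q0}.
On input q, block {q1,q3,q6,q9,q13} splits into {q1,q6,q9,q13} and {q3}.
On input q, block {q1,q6,q9,q13} splits into {q1,q6} and {q9,q13}.
Stable partition: {q4,q12} | {q1,q6} | {q8} | {q5,q7,q10} | {q2} | {q0} | {q3} | {q9,q13} — 8 equivalence classes.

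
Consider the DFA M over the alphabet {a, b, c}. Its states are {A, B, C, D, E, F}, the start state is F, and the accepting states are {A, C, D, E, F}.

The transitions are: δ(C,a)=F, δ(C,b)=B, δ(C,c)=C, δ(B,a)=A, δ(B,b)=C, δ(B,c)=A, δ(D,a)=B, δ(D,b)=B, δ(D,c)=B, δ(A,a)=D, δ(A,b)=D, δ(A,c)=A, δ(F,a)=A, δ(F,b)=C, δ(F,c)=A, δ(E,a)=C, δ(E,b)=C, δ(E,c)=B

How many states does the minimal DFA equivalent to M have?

5

First remove the unreachable states {E}; 5 states remain.
Start with accepting vs non-accepting: {A,C,D,F} | {B}.
Split {A,C,D,F} by δ(·,a) → {A,C,F} and {D}.
Split {A,C,F} by δ(·,a) → {C,F} and {A}.
Refine {C,F} on symbol a: members go to different blocks, giving {C} and {F}.
The partition is now stable with 5 blocks: {C} | {B} | {D} | {A} | {F}.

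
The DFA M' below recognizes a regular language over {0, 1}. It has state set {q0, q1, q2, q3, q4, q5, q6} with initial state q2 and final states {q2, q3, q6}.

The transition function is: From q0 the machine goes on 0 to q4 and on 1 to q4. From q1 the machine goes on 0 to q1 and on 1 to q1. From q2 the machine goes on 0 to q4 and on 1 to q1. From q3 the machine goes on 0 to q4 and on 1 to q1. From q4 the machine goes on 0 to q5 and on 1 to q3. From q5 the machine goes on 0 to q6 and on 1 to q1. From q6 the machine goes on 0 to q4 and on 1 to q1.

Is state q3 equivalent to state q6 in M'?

Yes

Reachable states from the start: {q1,q2,q3,q4,q5,q6}. Unreachable: {q0} — drop them.
Initial partition by acceptance: {q2,q3,q6} | {q1,q4,q5}.
On input 0, block {q1,q4,q5} splits into {q1,q4} and {q5}.
On input 0, block {q1,q4} splits into {q1} and {q4}.
Stable partition: {q2,q3,q6} | {q1} | {q5} | {q4} — 4 equivalence classes.
q3 and q6 lie in the same block of the stable partition, so they are equivalent — no string distinguishes them.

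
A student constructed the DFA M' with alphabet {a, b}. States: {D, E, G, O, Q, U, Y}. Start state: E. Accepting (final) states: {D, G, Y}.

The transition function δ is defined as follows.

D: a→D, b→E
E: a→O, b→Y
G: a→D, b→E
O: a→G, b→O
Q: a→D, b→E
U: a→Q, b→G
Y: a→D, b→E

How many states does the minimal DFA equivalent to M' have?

States {Q,U} cannot be reached from the start state, so discard them.
Start with accepting vs non-accepting: {D,G,Y} | {E,O}.
Refine {E,O} on symbol a: members go to different blocks, giving {E} and {O}.
No further refinement is possible. Final partition (3 blocks): {D,G,Y} | {E} | {O}.

3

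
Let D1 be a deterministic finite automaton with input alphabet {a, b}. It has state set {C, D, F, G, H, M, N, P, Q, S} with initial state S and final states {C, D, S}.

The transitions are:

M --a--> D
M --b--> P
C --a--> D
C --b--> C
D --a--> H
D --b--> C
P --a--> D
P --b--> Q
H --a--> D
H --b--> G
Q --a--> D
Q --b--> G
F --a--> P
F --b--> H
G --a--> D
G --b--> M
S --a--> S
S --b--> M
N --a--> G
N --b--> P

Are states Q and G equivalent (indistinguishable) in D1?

Yes

First remove the unreachable states {F,N}; 8 states remain.
Initial partition by acceptance: {C,D,S} | {G,H,M,P,Q}.
On input a, block {C,D,S} splits into {C,S} and {D}.
On input a, block {C,S} splits into {C} and {S}.
The partition is now stable with 4 blocks: {C} | {G,H,M,P,Q} | {D} | {S}.
Q and G lie in the same block of the stable partition, so they are equivalent — no string distinguishes them.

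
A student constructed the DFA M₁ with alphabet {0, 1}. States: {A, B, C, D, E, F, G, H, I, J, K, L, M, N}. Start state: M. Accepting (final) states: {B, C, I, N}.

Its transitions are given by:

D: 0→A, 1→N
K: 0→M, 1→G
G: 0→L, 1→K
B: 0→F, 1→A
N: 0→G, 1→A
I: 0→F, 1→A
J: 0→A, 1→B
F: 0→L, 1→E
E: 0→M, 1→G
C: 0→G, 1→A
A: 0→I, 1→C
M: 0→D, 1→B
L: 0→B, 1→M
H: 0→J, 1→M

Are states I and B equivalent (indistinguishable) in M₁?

Yes

States {H,J} cannot be reached from the start state, so discard them.
Start with accepting vs non-accepting: {B,C,I,N} | {A,D,E,F,G,K,L,M}.
Refine {A,D,E,F,G,K,L,M} on symbol 0: members go to different blocks, giving {D,E,F,G,K,M} and {A,L}.
Split {D,E,F,G,K,M} by δ(·,0) → {D,F,G} and {E,K,M}.
On input 1, block {D,F,G} splits into {F,G} and {D}.
On input 1, block {A,L} splits into {A} and {L}.
Refine {E,K,M} on symbol 0: members go to different blocks, giving {E,K} and {M}.
Stable partition: {B,C,I,N} | {F,G} | {A} | {E,K} | {D} | {L} | {M} — 7 equivalence classes.
I and B lie in the same block of the stable partition, so they are equivalent — no string distinguishes them.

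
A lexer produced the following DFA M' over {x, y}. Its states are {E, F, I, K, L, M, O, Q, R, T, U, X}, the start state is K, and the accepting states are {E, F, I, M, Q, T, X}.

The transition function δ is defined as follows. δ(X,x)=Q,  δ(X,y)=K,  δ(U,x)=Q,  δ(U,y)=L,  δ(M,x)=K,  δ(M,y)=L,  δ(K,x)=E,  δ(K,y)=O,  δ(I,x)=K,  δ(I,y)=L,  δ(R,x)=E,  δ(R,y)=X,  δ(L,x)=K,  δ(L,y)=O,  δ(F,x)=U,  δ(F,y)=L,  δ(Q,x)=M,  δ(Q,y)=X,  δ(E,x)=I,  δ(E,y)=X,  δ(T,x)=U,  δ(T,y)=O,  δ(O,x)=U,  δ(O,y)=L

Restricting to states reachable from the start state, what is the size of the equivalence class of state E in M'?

Reachable states from the start: {E,I,K,L,M,O,Q,U,X}. Unreachable: {F,R,T} — drop them.
Start with accepting vs non-accepting: {E,I,M,Q,X} | {K,L,O,U}.
On input x, block {E,I,M,Q,X} splits into {E,Q,X} and {I,M}.
Split {E,Q,X} by δ(·,x) → {E,Q} and {X}.
Split {K,L,O,U} by δ(·,x) → {K,U} and {L,O}.
The partition is now stable with 5 blocks: {E,Q} | {K,U} | {I,M} | {X} | {L,O}.
The equivalence class containing E is {E,Q}, of size 2.

2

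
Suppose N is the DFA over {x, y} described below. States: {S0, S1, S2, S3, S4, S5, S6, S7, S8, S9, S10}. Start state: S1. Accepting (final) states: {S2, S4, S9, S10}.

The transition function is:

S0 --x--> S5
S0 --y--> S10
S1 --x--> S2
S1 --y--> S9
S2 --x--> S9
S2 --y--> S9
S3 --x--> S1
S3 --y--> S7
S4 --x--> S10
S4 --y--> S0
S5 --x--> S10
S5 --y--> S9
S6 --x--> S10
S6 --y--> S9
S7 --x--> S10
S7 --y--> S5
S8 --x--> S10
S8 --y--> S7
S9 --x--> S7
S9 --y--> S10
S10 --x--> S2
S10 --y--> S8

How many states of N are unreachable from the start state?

4

No path from S1 leads to S0, S3, S4, S6; the other 7 states are all reachable.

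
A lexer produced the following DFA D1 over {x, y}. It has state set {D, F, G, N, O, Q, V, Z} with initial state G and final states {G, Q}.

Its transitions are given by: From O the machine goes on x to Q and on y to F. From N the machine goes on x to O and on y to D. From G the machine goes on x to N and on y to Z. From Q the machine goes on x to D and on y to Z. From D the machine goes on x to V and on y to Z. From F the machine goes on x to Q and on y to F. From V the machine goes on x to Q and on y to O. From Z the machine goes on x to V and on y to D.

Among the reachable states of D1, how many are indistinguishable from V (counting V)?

3

All states are reachable from the start state.
P0 = {G,Q} | {D,F,N,O,V,Z}.
Refine {D,F,N,O,V,Z} on symbol x: members go to different blocks, giving {F,O,V} and {D,N,Z}.
Stable partition: {G,Q} | {F,O,V} | {D,N,Z} — 3 equivalence classes.
The equivalence class containing V is {F,O,V}, of size 3.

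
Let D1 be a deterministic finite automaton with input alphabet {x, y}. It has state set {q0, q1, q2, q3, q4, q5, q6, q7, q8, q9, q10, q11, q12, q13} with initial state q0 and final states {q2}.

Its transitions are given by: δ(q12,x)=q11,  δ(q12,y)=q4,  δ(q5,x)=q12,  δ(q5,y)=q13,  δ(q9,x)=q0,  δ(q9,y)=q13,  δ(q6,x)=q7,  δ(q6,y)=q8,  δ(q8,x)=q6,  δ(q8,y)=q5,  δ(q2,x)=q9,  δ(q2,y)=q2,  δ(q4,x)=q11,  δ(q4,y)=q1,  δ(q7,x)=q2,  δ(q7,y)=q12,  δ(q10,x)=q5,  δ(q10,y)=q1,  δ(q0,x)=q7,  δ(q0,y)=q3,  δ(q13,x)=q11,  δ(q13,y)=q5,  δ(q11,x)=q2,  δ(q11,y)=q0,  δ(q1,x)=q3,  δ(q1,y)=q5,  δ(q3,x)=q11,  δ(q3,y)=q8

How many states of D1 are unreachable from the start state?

No path from q0 leads to q10; the other 13 states are all reachable.

1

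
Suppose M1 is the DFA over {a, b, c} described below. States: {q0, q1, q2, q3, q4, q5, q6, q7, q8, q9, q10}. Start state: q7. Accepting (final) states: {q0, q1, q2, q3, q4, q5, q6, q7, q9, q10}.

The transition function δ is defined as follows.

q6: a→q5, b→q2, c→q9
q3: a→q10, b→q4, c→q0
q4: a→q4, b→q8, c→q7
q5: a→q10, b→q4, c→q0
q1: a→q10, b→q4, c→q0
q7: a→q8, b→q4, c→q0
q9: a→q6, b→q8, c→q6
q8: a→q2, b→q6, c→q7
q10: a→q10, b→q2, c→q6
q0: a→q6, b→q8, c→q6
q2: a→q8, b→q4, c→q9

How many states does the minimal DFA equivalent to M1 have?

7

States {q1,q3} cannot be reached from the start state, so discard them.
Initial partition by acceptance: {q0,q2,q4,q5,q6,q7,q9,q10} | {q8}.
Refine {q0,q2,q4,q5,q6,q7,q9,q10} on symbol a: members go to different blocks, giving {q0,q4,q5,q6,q9,q10} and {q2,q7}.
Split {q0,q4,q5,q6,q9,q10} by δ(·,b) → {q0,q4,q9} and {q6,q10} and {q5}.
Split {q0,q4,q9} by δ(·,a) → {q0,q9} and {q4}.
Split {q6,q10} by δ(·,a) → {q6} and {q10}.
No further refinement is possible. Final partition (7 blocks): {q0,q9} | {q8} | {q2,q7} | {q6} | {q5} | {q4} | {q10}.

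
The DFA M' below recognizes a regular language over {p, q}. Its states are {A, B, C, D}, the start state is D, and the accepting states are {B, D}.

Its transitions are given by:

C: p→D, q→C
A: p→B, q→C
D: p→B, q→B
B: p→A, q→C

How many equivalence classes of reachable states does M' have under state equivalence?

All states are reachable from the start state.
Initial partition by acceptance: {B,D} | {A,C}.
On input p, block {B,D} splits into {B} and {D}.
Refine {A,C} on symbol p: members go to different blocks, giving {A} and {C}.
The partition is now stable with 4 blocks: {B} | {A} | {D} | {C}.

4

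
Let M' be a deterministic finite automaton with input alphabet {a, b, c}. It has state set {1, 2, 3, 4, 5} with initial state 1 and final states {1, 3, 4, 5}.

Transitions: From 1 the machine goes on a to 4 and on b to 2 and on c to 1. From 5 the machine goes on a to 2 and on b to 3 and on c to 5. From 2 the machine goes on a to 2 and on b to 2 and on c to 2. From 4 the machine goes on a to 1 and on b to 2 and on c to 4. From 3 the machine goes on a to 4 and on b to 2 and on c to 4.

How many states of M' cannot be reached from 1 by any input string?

No path from 1 leads to 3, 5; the other 3 states are all reachable.

2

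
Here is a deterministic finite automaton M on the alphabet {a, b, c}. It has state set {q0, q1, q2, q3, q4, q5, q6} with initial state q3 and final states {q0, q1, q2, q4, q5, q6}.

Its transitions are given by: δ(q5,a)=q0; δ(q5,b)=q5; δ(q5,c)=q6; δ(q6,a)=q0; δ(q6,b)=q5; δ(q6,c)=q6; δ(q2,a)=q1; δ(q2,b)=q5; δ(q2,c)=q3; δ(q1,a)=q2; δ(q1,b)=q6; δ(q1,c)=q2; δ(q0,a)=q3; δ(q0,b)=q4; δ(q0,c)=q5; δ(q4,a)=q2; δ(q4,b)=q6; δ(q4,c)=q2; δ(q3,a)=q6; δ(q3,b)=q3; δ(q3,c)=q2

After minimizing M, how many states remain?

5

All states are reachable from the start state.
P0 = {q0,q1,q2,q4,q5,q6} | {q3}.
On input a, block {q0,q1,q2,q4,q5,q6} splits into {q1,q2,q4,q5,q6} and {q0}.
Refine {q1,q2,q4,q5,q6} on symbol a: members go to different blocks, giving {q1,q2,q4} and {q5,q6}.
On input c, block {q1,q2,q4} splits into {q1,q4} and {q2}.
No further refinement is possible. Final partition (5 blocks): {q1,q4} | {q3} | {q0} | {q5,q6} | {q2}.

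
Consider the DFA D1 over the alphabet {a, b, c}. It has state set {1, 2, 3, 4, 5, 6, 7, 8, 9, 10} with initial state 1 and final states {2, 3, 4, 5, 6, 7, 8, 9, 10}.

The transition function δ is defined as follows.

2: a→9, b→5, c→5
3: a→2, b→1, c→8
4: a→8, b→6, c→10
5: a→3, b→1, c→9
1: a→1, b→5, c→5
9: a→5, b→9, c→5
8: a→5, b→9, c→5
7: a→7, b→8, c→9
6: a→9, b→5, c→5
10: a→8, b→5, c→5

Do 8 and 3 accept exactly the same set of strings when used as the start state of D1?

No

States {4,6,7,10} cannot be reached from the start state, so discard them.
Initial partition by acceptance: {2,3,5,8,9} | {1}.
Refine {2,3,5,8,9} on symbol b: members go to different blocks, giving {2,8,9} and {3,5}.
On input a, block {2,8,9} splits into {8,9} and {2}.
Split {3,5} by δ(·,a) → {3} and {5}.
The partition is now stable with 5 blocks: {8,9} | {1} | {3} | {2} | {5}.
8 and 3 end up in different blocks, so they are distinguishable. For instance, the string 'b' is accepted from only 8.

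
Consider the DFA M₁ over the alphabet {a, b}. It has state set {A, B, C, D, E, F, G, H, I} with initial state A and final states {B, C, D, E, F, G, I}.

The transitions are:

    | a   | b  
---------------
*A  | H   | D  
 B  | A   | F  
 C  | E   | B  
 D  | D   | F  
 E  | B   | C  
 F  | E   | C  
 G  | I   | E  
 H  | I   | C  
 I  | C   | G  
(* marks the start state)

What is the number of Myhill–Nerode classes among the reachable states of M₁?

9

Every state is reachable, so we keep all 9.
Start with accepting vs non-accepting: {B,C,D,E,F,G,I} | {A,H}.
On input a, block {B,C,D,E,F,G,I} splits into {C,D,E,F,G,I} and {B}.
On input a, block {C,D,E,F,G,I} splits into {C,D,F,G,I} and {E}.
On input a, block {C,D,F,G,I} splits into {D,G,I} and {C,F}.
Split {D,G,I} by δ(·,a) → {D,G} and {I}.
Split {D,G} by δ(·,a) → {D} and {G}.
On input a, block {A,H} splits into {A} and {H}.
Refine {C,F} on symbol b: members go to different blocks, giving {C} and {F}.
Stable partition: {D} | {A} | {B} | {E} | {C} | {I} | {G} | {H} | {F} — 9 equivalence classes.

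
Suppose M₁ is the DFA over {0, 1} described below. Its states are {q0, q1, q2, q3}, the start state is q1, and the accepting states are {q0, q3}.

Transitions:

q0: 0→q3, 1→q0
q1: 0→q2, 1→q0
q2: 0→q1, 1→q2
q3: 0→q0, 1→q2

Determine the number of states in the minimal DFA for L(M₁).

Initial partition by acceptance: {q0,q3} | {q1,q2}.
Split {q0,q3} by δ(·,1) → {q0} and {q3}.
On input 1, block {q1,q2} splits into {q1} and {q2}.
Stable partition: {q0} | {q1} | {q3} | {q2} — 4 equivalence classes.

4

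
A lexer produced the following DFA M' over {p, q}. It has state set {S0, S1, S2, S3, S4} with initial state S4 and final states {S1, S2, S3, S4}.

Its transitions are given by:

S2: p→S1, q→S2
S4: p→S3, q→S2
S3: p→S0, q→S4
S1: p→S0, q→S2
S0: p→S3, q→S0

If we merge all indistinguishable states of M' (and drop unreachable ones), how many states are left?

3

P0 = {S1,S2,S3,S4} | {S0}.
On input p, block {S1,S2,S3,S4} splits into {S1,S3} and {S2,S4}.
No further refinement is possible. Final partition (3 blocks): {S1,S3} | {S0} | {S2,S4}.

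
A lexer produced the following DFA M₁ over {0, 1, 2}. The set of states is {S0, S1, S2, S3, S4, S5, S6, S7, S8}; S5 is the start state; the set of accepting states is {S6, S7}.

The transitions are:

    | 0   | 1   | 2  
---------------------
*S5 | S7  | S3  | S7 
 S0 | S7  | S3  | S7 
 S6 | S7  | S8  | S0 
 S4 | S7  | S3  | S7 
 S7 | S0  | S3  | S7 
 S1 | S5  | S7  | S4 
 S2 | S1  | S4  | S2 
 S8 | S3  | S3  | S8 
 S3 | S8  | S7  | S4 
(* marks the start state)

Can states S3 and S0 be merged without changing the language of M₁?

Reachable states from the start: {S0,S3,S4,S5,S7,S8}. Unreachable: {S1,S2,S6} — drop them.
P0 = {S7} | {S0,S3,S4,S5,S8}.
Split {S0,S3,S4,S5,S8} by δ(·,0) → {S0,S4,S5} and {S3,S8}.
Split {S3,S8} by δ(·,1) → {S3} and {S8}.
The partition is now stable with 4 blocks: {S7} | {S0,S4,S5} | {S3} | {S8}.
S3 and S0 end up in different blocks, so they are distinguishable. For instance, the string '0' is accepted from only S0.

No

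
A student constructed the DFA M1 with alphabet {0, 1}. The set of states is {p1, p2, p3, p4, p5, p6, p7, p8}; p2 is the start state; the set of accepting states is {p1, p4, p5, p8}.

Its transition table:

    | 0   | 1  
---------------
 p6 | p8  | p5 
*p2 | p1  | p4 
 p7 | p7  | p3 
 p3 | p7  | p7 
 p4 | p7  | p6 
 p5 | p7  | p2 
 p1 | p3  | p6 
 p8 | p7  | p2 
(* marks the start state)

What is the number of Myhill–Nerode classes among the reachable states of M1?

All states are reachable from the start state.
Initial partition by acceptance: {p1,p4,p5,p8} | {p2,p3,p6,p7}.
Split {p2,p3,p6,p7} by δ(·,0) → {p2,p6} and {p3,p7}.
Stable partition: {p1,p4,p5,p8} | {p2,p6} | {p3,p7} — 3 equivalence classes.

3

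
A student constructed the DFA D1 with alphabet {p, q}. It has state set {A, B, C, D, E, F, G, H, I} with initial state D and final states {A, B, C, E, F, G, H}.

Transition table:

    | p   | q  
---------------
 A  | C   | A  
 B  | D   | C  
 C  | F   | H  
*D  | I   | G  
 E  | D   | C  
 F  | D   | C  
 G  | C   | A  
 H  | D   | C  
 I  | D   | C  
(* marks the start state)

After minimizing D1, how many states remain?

Reachable states from the start: {A,C,D,F,G,H,I}. Unreachable: {B,E} — drop them.
Initial partition by acceptance: {A,C,F,G,H} | {D,I}.
Split {A,C,F,G,H} by δ(·,p) → {A,C,G} and {F,H}.
Refine {A,C,G} on symbol p: members go to different blocks, giving {A,G} and {C}.
Refine {D,I} on symbol q: members go to different blocks, giving {D} and {I}.
The partition is now stable with 5 blocks: {A,G} | {D} | {F,H} | {C} | {I}.

5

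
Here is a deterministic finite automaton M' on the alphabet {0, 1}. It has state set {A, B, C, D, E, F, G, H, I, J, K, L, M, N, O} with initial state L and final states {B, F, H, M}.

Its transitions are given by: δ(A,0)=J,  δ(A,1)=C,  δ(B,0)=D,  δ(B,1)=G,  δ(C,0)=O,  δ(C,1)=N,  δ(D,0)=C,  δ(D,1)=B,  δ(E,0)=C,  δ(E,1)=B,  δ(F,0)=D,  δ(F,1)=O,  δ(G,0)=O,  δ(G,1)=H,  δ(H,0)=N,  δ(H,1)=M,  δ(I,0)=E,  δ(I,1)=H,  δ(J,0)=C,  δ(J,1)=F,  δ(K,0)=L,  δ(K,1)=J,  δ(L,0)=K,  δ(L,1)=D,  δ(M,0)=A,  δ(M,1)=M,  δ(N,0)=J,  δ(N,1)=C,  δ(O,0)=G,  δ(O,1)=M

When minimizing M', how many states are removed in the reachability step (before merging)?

2

BFS from L reaches {A, B, C, D, F, G, H, J, K, L, M, N, O}; the 2 state(s) E, I are never visited.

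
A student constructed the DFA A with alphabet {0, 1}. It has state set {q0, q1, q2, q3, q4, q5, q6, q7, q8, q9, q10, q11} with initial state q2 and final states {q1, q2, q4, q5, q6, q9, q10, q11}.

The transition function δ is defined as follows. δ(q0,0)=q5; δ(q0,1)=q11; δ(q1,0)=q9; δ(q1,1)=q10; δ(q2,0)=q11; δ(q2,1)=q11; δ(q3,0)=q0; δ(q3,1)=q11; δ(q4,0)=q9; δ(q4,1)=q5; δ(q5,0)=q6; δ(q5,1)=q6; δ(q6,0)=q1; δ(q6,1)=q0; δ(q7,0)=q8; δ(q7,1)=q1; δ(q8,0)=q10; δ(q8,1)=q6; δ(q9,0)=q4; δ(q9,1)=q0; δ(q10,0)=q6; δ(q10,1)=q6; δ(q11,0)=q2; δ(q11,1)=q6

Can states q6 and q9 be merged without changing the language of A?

Yes

Reachable states from the start: {q0,q1,q2,q4,q5,q6,q9,q10,q11}. Unreachable: {q3,q7,q8} — drop them.
P0 = {q1,q2,q4,q5,q6,q9,q10,q11} | {q0}.
On input 1, block {q1,q2,q4,q5,q6,q9,q10,q11} splits into {q1,q2,q4,q5,q10,q11} and {q6,q9}.
Split {q1,q2,q4,q5,q10,q11} by δ(·,0) → {q1,q4,q5,q10} and {q2,q11}.
On input 1, block {q1,q4,q5,q10} splits into {q1,q4} and {q5,q10}.
Split {q2,q11} by δ(·,1) → {q2} and {q11}.
No further refinement is possible. Final partition (6 blocks): {q1,q4} | {q0} | {q6,q9} | {q2} | {q5,q10} | {q11}.
q6 and q9 lie in the same block of the stable partition, so they are equivalent — no string distinguishes them.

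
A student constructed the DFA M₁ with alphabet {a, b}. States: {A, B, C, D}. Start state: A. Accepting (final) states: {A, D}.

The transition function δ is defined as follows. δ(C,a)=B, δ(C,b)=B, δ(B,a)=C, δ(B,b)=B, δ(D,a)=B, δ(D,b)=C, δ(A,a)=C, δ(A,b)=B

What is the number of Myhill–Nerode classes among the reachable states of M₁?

2

First remove the unreachable states {D}; 3 states remain.
P0 = {A} | {B,C}.
Stable partition: {A} | {B,C} — 2 equivalence classes.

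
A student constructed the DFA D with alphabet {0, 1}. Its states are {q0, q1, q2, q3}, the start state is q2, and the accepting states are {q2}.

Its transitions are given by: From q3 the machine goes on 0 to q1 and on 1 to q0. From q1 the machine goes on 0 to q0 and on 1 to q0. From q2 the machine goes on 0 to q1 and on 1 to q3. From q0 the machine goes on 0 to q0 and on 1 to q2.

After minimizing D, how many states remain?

4

All states are reachable from the start state.
Initial partition by acceptance: {q2} | {q0,q1,q3}.
Refine {q0,q1,q3} on symbol 1: members go to different blocks, giving {q1,q3} and {q0}.
Split {q1,q3} by δ(·,0) → {q1} and {q3}.
No further refinement is possible. Final partition (4 blocks): {q2} | {q1} | {q0} | {q3}.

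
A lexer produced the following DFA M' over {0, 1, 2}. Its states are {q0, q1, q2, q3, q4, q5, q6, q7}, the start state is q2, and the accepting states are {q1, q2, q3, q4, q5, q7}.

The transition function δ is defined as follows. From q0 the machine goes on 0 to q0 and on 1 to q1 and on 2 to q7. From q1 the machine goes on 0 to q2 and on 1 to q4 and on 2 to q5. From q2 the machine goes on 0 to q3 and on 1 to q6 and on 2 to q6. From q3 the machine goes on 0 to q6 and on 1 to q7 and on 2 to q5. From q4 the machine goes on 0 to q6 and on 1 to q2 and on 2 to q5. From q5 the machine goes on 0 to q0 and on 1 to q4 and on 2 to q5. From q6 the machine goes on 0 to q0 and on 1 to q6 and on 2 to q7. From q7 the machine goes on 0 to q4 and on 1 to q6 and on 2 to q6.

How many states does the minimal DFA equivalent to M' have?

6

Start with accepting vs non-accepting: {q1,q2,q3,q4,q5,q7} | {q0,q6}.
Split {q1,q2,q3,q4,q5,q7} by δ(·,0) → {q1,q2,q7} and {q3,q4,q5}.
On input 0, block {q1,q2,q7} splits into {q2,q7} and {q1}.
Refine {q0,q6} on symbol 1: members go to different blocks, giving {q0} and {q6}.
Split {q3,q4,q5} by δ(·,0) → {q3,q4} and {q5}.
No further refinement is possible. Final partition (6 blocks): {q2,q7} | {q0} | {q3,q4} | {q1} | {q6} | {q5}.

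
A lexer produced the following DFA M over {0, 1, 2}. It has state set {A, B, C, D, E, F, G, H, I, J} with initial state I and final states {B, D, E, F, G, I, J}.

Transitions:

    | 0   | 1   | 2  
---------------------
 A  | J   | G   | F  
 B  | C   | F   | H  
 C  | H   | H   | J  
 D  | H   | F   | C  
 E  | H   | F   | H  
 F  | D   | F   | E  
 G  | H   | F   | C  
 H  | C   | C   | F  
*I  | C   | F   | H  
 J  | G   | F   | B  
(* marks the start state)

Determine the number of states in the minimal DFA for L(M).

3

Reachable states from the start: {B,C,D,E,F,G,H,I,J}. Unreachable: {A} — drop them.
P0 = {B,D,E,F,G,I,J} | {C,H}.
Refine {B,D,E,F,G,I,J} on symbol 0: members go to different blocks, giving {B,D,E,G,I} and {F,J}.
Stable partition: {B,D,E,G,I} | {C,H} | {F,J} — 3 equivalence classes.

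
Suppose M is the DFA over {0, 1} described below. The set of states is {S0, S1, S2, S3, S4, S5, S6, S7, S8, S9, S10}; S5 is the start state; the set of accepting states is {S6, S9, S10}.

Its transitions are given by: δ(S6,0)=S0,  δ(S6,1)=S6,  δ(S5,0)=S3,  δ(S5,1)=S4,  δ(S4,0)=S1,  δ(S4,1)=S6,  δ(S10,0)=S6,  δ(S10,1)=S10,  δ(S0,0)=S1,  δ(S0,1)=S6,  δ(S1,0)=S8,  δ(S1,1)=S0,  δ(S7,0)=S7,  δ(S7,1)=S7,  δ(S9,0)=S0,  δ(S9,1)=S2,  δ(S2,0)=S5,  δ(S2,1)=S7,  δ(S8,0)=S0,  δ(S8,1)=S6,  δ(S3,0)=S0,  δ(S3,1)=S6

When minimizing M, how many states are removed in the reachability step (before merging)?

4

BFS from S5 reaches {S0, S1, S3, S4, S5, S6, S8}; the 4 state(s) S2, S7, S9, S10 are never visited.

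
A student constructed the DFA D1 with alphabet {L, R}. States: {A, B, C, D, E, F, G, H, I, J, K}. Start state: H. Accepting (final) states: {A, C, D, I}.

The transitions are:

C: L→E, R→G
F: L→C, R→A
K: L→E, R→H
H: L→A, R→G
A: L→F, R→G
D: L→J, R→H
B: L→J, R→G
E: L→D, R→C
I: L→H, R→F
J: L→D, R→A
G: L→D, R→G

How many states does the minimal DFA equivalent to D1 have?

First remove the unreachable states {B,I,K}; 8 states remain.
P0 = {A,C,D} | {E,F,G,H,J}.
Split {E,F,G,H,J} by δ(·,R) → {E,F,J} and {G,H}.
No further refinement is possible. Final partition (3 blocks): {A,C,D} | {E,F,J} | {G,H}.

3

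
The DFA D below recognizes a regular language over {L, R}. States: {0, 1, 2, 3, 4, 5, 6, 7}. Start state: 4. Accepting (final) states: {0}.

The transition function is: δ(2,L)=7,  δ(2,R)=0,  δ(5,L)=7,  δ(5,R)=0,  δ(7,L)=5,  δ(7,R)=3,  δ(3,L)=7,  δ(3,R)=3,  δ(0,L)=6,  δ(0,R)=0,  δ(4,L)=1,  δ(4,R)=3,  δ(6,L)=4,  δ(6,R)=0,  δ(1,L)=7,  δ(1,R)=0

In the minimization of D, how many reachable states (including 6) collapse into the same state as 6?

3

Reachable states from the start: {0,1,3,4,5,6,7}. Unreachable: {2} — drop them.
P0 = {0} | {1,3,4,5,6,7}.
Refine {1,3,4,5,6,7} on symbol R: members go to different blocks, giving {1,5,6} and {3,4,7}.
On input L, block {3,4,7} splits into {4,7} and {3}.
The partition is now stable with 4 blocks: {0} | {1,5,6} | {4,7} | {3}.
The equivalence class containing 6 is {1,5,6}, of size 3.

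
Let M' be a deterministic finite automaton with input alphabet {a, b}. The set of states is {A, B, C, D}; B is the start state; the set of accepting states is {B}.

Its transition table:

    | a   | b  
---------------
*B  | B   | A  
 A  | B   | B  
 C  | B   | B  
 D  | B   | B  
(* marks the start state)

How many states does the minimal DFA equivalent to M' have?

First remove the unreachable states {C,D}; 2 states remain.
Initial partition by acceptance: {B} | {A}.
No further refinement is possible. Final partition (2 blocks): {B} | {A}.

2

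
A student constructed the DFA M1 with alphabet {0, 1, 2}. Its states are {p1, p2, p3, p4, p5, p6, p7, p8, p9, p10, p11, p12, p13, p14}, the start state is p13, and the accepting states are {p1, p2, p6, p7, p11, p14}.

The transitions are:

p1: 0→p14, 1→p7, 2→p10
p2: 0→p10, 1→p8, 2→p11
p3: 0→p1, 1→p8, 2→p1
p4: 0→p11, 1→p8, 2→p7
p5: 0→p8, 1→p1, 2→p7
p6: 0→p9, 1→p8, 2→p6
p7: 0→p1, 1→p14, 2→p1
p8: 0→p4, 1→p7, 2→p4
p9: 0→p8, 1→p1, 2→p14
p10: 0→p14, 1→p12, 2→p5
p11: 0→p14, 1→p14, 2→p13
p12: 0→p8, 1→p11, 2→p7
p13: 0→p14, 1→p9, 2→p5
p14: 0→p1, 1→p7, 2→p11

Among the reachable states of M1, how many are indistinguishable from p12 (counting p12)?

First remove the unreachable states {p2,p3,p6}; 11 states remain.
P0 = {p1,p7,p11,p14} | {p4,p5,p8,p9,p10,p12,p13}.
Refine {p1,p7,p11,p14} on symbol 2: members go to different blocks, giving {p1,p11} and {p7,p14}.
Refine {p4,p5,p8,p9,p10,p12,p13} on symbol 0: members go to different blocks, giving {p5,p8,p9,p12} and {p10,p13} and {p4}.
On input 0, block {p5,p8,p9,p12} splits into {p5,p9,p12} and {p8}.
The partition is now stable with 6 blocks: {p1,p11} | {p5,p9,p12} | {p7,p14} | {p10,p13} | {p4} | {p8}.
The equivalence class containing p12 is {p5,p9,p12}, of size 3.

3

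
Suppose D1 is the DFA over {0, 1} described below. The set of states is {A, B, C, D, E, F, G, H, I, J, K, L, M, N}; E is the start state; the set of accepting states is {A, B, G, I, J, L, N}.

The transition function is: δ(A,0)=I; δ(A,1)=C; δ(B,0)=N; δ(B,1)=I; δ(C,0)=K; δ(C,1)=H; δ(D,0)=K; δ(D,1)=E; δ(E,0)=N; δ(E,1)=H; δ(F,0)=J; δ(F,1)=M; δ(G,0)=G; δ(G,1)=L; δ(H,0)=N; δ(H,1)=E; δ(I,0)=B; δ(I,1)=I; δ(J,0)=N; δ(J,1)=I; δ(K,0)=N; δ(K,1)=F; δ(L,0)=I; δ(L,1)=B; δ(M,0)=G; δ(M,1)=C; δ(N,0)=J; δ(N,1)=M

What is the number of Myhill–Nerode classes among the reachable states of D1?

Reachable states from the start: {B,C,E,F,G,H,I,J,K,L,M,N}. Unreachable: {A,D} — drop them.
Initial partition by acceptance: {B,G,I,J,L,N} | {C,E,F,H,K,M}.
On input 1, block {B,G,I,J,L,N} splits into {B,G,I,J,L} and {N}.
Split {B,G,I,J,L} by δ(·,0) → {G,I,L} and {B,J}.
On input 0, block {G,I,L} splits into {G,L} and {I}.
On input 0, block {G,L} splits into {G} and {L}.
Split {C,E,F,H,K,M} by δ(·,0) → {E,H,K} and {C} and {F} and {M}.
Refine {E,H,K} on symbol 1: members go to different blocks, giving {E,H} and {K}.
Stable partition: {G} | {E,H} | {N} | {B,J} | {I} | {L} | {C} | {F} | {M} | {K} — 10 equivalence classes.

10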